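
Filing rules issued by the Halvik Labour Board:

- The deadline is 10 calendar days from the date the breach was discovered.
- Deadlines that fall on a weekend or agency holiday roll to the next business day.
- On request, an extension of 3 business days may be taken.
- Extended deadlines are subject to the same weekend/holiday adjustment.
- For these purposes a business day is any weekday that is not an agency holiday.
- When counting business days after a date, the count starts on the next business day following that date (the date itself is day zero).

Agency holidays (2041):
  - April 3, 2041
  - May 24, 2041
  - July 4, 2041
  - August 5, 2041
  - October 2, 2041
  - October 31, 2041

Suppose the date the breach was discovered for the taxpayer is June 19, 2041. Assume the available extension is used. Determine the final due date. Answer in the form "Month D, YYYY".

July 5, 2041

From June 19, 2041, 10 calendar days later is June 29, 2041.
June 29, 2041 falls on a Saturday. Rolling to the next business day gives July 1, 2041, a Monday.
Counting 3 further business days from July 1, 2041 reaches July 5, 2041.
July 5, 2041 is a Friday and not a listed holiday, so it stands.
So the filing is due July 5, 2041.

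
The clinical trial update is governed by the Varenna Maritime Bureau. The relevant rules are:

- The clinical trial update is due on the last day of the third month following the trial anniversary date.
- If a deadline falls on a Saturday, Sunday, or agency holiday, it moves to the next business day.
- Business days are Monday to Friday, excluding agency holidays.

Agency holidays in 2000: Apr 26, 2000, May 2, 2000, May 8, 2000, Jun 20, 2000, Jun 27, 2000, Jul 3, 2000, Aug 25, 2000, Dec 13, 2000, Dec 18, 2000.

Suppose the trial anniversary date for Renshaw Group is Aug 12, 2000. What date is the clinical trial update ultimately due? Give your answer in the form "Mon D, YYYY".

Nov 30, 2000

3 months after Aug 12, 2000 is November 2000; that month ends on Nov 30, 2000.
Nov 30, 2000 (Thursday) is already a business day.
Final deadline: Nov 30, 2000.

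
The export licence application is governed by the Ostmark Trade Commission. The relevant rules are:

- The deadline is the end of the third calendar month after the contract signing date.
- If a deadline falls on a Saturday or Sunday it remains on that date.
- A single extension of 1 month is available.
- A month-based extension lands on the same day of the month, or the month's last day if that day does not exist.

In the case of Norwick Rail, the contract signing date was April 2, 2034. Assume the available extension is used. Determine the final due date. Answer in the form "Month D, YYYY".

August 31, 2034

3 months after April 2, 2034 is July 2034; that month ends on July 31, 2034.
No adjustment is made for weekends or holidays, so July 31, 2034 stands.
The 1 month extension carries July 31, 2034 to August 31, 2034.
August 31, 2034 is a Thursday; no weekend or holiday adjustment applies.
Deadline: August 31, 2034.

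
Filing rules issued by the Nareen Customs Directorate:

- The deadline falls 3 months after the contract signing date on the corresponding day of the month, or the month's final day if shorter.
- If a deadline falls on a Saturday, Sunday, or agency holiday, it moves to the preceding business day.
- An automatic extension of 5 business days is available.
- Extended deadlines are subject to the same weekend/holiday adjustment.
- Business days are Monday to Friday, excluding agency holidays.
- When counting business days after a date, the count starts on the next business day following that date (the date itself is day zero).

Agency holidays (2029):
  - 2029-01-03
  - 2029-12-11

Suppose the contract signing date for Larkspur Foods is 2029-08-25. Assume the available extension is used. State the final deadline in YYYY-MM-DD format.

3 months after 2029-08-25, on the same day of the month, is 2029-11-25.
2029-11-25 falls on a Sunday. Rolling to the preceding business day gives 2029-11-23, a Friday.
Applying the 5-business-day extension: 5 business days after 2029-11-23 is 2029-11-30.
2029-11-30 is a Friday and not a listed holiday, so it stands.
Final deadline: 2029-11-30.

2029-11-30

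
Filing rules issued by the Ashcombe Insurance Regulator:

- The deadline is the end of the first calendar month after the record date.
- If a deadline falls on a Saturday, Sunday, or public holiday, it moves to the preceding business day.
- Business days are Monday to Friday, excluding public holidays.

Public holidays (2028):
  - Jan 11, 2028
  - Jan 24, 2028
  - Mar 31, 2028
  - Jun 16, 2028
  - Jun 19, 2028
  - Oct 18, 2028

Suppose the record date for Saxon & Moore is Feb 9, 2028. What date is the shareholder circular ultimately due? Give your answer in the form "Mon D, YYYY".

The first month after Feb 9, 2028 is March 2028, whose last day is Mar 31, 2028.
Mar 31, 2028 is a listed holiday, so it moves to the preceding business day, Mar 30, 2028 (Thursday).
Deadline: Mar 30, 2028.

Mar 30, 2028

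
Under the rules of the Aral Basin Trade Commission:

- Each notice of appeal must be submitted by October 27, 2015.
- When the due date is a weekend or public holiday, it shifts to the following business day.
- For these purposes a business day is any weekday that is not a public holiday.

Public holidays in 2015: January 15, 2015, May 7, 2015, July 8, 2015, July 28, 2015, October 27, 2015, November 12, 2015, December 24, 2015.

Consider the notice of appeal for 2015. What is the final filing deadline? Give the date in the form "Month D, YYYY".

Start from the fixed due date, October 27, 2015.
October 27, 2015 is a listed holiday; the next business day is October 28, 2015 (Wednesday).
So the filing is due October 28, 2015.

October 28, 2015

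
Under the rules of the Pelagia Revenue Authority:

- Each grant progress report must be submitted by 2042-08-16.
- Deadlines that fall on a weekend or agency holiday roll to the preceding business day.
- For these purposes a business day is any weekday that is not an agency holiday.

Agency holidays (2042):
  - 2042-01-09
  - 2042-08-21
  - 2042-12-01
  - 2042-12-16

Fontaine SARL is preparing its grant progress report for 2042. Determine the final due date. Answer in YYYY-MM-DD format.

Start from the fixed due date, 2042-08-16.
2042-08-16 falls on a Saturday. Rolling to the preceding business day gives 2042-08-15, a Friday.
Final deadline: 2042-08-15.

2042-08-15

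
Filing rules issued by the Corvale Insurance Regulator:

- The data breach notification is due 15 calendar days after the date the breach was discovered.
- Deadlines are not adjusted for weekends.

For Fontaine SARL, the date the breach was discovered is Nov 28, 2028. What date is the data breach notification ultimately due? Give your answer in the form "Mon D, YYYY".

Dec 13, 2028

From Nov 28, 2028, 15 calendar days later is Dec 13, 2028.
Dec 13, 2028 falls on a Wednesday. The rules make no weekend/holiday allowance, so it remains Dec 13, 2028.
The final due date is Dec 13, 2028.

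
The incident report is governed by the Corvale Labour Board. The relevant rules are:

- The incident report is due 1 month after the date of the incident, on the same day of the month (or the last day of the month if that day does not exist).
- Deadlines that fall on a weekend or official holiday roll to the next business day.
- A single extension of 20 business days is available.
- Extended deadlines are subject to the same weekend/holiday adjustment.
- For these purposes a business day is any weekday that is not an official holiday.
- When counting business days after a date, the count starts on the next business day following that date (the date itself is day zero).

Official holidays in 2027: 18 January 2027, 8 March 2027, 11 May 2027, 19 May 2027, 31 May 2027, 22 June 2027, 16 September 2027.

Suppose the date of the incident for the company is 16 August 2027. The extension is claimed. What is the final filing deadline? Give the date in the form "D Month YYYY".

Moving 1 month forward from 16 August 2027 on the corresponding day gives 16 September 2027.
Because 16 September 2027 is a listed holiday, the deadline becomes 17 September 2027 (Friday).
Applying the 20-business-day extension: 20 business days after 17 September 2027 is 15 October 2027.
Since 15 October 2027 is a Friday and not a holiday, the date is unchanged.
So the filing is due 15 October 2027.

15 October 2027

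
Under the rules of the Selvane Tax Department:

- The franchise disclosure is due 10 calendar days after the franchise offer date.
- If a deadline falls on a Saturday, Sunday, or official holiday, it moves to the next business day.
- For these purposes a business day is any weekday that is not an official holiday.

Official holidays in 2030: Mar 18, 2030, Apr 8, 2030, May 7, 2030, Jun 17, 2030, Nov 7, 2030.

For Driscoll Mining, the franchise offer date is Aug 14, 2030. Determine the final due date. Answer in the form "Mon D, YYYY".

Aug 26, 2030

Adding 10 calendar days to Aug 14, 2030 gives Aug 24, 2030.
Because Aug 24, 2030 is a Saturday, the deadline becomes Aug 26, 2030 (Monday).
Final deadline: Aug 26, 2030.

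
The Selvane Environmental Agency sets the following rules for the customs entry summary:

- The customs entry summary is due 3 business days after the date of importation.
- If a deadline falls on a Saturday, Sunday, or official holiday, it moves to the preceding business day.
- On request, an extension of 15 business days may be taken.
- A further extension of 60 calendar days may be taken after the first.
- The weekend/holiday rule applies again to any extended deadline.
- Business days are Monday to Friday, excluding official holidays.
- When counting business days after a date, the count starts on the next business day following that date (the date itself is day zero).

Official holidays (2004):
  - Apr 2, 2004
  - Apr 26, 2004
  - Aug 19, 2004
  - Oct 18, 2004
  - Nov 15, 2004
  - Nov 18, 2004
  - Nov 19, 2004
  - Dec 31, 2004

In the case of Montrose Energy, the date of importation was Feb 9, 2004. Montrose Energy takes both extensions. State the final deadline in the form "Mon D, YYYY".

Counting 3 business days after Feb 9, 2004 (skipping weekends and listed holidays) reaches Feb 12, 2004.
Feb 12, 2004 (Thursday) is already a business day.
Applying the 15-business-day extension: 15 business days after Feb 12, 2004 is Mar 4, 2004.
Mar 4, 2004 (Thursday) is already a business day.
The 60-calendar-day extension moves the deadline from Mar 4, 2004 to May 3, 2004.
May 3, 2004 falls on a Monday, which is a business day, so no adjustment is needed.
So the filing is due May 3, 2004.

May 3, 2004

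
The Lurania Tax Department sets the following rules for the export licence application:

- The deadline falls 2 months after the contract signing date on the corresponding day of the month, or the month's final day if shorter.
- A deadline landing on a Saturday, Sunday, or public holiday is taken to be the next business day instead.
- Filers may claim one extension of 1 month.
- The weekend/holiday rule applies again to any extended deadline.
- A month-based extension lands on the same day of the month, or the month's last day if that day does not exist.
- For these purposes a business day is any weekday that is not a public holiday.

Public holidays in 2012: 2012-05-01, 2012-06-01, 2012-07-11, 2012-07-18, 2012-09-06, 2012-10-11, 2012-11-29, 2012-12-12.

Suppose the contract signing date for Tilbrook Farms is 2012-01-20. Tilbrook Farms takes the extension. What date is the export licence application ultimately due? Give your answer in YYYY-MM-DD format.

2012-04-20

2 months from 2012-01-20 is 2012-03-20.
Since 2012-03-20 is a Tuesday and not a holiday, the date is unchanged.
Add 1 month to 2012-03-20: 2012-04-20.
2012-04-20 is a Friday and not a listed holiday, so it stands.
So the filing is due 2012-04-20.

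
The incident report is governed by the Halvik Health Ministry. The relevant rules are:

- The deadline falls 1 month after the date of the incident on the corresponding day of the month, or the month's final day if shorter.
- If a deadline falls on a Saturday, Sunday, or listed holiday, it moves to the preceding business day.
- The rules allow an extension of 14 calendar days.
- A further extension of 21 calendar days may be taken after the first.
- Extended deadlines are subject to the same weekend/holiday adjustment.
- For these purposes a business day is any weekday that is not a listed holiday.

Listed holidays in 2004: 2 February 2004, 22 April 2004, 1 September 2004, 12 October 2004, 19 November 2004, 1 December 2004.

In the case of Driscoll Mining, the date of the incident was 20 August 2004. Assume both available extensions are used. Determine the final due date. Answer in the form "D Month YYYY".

1 month after 20 August 2004, on the same day of the month, is 20 September 2004.
Since 20 September 2004 is a Monday and not a holiday, the date is unchanged.
Applying the 14-calendar-day extension: 20 September 2004 + 14 days = 4 October 2004.
4 October 2004 falls on a Monday, which is a business day, so no adjustment is needed.
The 21-calendar-day extension moves the deadline from 4 October 2004 to 25 October 2004.
Since 25 October 2004 is a Monday and not a holiday, the date is unchanged.
Final deadline: 25 October 2004.

25 October 2004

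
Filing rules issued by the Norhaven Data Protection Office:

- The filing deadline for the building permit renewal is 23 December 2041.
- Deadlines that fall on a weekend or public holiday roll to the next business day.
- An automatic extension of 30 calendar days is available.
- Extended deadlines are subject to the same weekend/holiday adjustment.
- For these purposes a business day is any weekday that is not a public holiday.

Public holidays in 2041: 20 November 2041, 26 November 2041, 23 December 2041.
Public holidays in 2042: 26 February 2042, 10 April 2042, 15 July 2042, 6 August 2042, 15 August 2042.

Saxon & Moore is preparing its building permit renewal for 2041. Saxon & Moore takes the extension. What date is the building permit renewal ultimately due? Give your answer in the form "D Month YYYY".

23 January 2042

The stated deadline is 23 December 2041.
23 December 2041 is a listed holiday; the next business day is 24 December 2041 (Tuesday).
With the 30-day extension, 24 December 2041 becomes 23 January 2042.
23 January 2042 falls on a Thursday, which is a business day, so no adjustment is needed.
So the filing is due 23 January 2042.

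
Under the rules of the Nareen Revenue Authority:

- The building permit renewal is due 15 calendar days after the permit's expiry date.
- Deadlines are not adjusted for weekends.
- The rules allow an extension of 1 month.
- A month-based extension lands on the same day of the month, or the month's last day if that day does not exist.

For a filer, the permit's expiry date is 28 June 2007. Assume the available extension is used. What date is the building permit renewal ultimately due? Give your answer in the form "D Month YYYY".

15 calendar days after 28 June 2007 is 13 July 2007.
No adjustment is made for weekends or holidays, so 13 July 2007 stands.
The 1 month extension carries 13 July 2007 to 13 August 2007.
13 August 2007 is a Monday; no weekend or holiday adjustment applies.
The final due date is 13 August 2007.

13 August 2007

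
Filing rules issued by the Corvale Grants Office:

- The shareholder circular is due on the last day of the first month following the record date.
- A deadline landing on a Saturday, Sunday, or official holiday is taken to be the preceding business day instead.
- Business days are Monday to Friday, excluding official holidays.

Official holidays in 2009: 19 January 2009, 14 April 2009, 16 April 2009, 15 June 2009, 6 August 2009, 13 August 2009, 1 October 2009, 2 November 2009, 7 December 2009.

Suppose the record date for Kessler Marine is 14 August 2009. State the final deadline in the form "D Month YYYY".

The first month after 14 August 2009 is September 2009, whose last day is 30 September 2009.
Since 30 September 2009 is a Wednesday and not a holiday, the date is unchanged.
Deadline: 30 September 2009.

30 September 2009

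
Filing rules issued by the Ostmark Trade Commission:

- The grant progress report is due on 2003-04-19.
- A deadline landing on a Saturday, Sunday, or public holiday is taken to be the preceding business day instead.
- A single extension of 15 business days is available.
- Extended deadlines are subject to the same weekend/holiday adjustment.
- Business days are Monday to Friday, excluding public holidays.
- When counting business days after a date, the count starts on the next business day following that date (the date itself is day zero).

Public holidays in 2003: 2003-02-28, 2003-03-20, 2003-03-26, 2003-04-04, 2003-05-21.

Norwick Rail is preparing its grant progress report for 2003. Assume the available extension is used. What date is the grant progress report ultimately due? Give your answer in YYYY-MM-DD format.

The stated deadline is 2003-04-19.
Because 2003-04-19 is a Saturday, the deadline becomes 2003-04-18 (Friday).
Counting 15 further business days from 2003-04-18 reaches 2003-05-09.
Since 2003-05-09 is a Friday and not a holiday, the date is unchanged.
Deadline: 2003-05-09.

2003-05-09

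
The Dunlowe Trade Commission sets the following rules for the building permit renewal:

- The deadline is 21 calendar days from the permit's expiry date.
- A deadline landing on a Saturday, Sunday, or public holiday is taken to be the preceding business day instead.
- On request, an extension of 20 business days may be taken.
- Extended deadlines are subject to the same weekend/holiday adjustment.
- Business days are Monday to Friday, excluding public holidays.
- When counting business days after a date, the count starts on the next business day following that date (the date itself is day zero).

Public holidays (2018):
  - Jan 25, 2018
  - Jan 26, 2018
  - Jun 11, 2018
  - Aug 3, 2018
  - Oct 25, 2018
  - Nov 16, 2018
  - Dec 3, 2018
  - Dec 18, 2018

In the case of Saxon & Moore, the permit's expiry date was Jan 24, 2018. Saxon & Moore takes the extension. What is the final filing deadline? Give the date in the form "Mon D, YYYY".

Adding 21 calendar days to Jan 24, 2018 gives Feb 14, 2018.
Feb 14, 2018 falls on a Wednesday, which is a business day, so no adjustment is needed.
Applying the 20-business-day extension: 20 business days after Feb 14, 2018 is Mar 14, 2018.
Since Mar 14, 2018 is a Wednesday and not a holiday, the date is unchanged.
Deadline: Mar 14, 2018.

Mar 14, 2018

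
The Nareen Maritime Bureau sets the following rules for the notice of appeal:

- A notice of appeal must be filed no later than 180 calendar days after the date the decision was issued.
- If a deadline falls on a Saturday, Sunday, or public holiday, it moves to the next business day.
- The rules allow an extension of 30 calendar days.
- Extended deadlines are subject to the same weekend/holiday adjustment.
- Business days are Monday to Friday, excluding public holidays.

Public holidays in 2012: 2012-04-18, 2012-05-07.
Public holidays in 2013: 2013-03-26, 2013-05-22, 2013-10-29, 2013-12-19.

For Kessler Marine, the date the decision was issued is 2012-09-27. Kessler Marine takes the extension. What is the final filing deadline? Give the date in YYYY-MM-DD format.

2013-04-26

Trigger date 2012-09-27 + 180 calendar days = 2013-03-26.
2013-03-26 is a listed holiday; the next business day is 2013-03-27 (Wednesday).
With the 30-day extension, 2013-03-27 becomes 2013-04-26.
2013-04-26 (Friday) is already a business day.
Deadline: 2013-04-26.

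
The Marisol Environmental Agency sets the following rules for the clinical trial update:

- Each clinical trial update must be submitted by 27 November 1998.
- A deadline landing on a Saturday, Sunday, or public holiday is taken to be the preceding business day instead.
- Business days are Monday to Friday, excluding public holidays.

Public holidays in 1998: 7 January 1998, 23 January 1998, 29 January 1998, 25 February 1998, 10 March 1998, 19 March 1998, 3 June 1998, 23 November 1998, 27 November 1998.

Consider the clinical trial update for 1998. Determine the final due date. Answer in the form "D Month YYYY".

26 November 1998

The statutory due date is 27 November 1998.
27 November 1998 falls on a listed holiday. Rolling to the preceding business day gives 26 November 1998, a Thursday.
So the filing is due 26 November 1998.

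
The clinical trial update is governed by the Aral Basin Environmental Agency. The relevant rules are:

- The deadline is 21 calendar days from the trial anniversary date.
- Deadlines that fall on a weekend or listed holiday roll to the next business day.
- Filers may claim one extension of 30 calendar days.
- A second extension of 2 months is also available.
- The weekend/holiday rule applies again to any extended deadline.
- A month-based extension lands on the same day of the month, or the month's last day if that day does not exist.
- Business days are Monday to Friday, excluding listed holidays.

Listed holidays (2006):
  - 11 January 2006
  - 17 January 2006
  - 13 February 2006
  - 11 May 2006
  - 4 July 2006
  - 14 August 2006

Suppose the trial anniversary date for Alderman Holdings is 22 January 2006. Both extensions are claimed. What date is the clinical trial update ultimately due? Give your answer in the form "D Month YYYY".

21 calendar days after 22 January 2006 is 12 February 2006.
12 February 2006 is a Sunday; the next business day is 14 February 2006 (Tuesday).
Applying the 30-calendar-day extension: 14 February 2006 + 30 days = 16 March 2006.
Since 16 March 2006 is a Thursday and not a holiday, the date is unchanged.
Applying the 2 months extension: 2 months after 16 March 2006 is 16 May 2006.
16 May 2006 (Tuesday) is already a business day.
The final due date is 16 May 2006.

16 May 2006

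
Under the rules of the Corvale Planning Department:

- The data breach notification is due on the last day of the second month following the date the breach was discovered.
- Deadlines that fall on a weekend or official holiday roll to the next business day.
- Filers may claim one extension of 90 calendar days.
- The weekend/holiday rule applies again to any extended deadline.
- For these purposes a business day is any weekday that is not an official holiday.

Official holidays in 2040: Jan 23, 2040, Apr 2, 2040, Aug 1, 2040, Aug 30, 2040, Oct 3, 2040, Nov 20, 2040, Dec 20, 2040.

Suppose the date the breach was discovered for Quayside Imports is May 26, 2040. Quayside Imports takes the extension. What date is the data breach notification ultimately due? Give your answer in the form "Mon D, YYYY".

Oct 29, 2040

2 months after May 26, 2040 is July 2040; that month ends on Jul 31, 2040.
Jul 31, 2040 (Tuesday) is already a business day.
Add the 90 calendar-day extension to Jul 31, 2040: Oct 29, 2040.
Since Oct 29, 2040 is a Monday and not a holiday, the date is unchanged.
Final deadline: Oct 29, 2040.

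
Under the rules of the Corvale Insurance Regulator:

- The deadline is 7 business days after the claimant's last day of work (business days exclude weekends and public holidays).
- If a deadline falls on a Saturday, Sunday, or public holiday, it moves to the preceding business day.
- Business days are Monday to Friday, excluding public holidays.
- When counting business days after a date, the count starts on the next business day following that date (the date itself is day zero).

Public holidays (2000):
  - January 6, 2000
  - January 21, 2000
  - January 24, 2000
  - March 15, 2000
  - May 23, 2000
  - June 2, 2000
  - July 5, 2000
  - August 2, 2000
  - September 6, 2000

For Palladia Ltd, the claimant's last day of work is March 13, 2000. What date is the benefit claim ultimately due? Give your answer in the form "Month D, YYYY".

7 business days after March 13, 2000, excluding weekends and holidays, is March 23, 2000.
March 23, 2000 is a Thursday and not a listed holiday, so it stands.
The final due date is March 23, 2000.

March 23, 2000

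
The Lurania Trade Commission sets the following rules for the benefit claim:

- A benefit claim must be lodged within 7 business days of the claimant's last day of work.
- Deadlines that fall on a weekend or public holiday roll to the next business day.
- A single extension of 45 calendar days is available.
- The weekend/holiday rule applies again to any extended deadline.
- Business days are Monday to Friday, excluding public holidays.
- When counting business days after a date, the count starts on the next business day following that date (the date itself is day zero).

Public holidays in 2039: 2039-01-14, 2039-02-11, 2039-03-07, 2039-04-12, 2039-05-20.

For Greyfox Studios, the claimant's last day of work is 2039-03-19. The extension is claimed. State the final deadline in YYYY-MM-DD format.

2039-05-13

Starting the day after 2039-03-19 and counting 7 business days lands on 2039-03-29.
2039-03-29 is a Tuesday and not a listed holiday, so it stands.
Add the 45 calendar-day extension to 2039-03-29: 2039-05-13.
2039-05-13 falls on a Friday, which is a business day, so no adjustment is needed.
Final deadline: 2039-05-13.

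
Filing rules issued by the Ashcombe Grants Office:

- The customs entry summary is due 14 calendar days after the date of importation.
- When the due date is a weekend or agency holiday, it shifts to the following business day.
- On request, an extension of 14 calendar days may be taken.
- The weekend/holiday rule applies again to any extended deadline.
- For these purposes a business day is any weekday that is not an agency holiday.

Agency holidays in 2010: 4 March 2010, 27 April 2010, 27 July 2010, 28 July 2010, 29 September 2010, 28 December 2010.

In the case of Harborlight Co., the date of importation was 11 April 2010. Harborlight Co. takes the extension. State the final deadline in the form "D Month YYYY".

10 May 2010

Adding 14 calendar days to 11 April 2010 gives 25 April 2010.
Because 25 April 2010 is a Sunday, the deadline becomes 26 April 2010 (Monday).
The 14-calendar-day extension moves the deadline from 26 April 2010 to 10 May 2010.
10 May 2010 falls on a Monday, which is a business day, so no adjustment is needed.
The final due date is 10 May 2010.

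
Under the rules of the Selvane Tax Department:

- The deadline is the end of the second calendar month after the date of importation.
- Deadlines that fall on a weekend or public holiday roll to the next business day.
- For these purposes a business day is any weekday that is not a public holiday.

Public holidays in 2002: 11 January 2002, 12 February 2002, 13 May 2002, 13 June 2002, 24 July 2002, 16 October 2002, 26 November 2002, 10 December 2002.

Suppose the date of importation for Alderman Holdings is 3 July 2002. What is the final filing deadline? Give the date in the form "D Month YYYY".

30 September 2002

2 months after 3 July 2002 is September 2002; that month ends on 30 September 2002.
Since 30 September 2002 is a Monday and not a holiday, the date is unchanged.
So the filing is due 30 September 2002.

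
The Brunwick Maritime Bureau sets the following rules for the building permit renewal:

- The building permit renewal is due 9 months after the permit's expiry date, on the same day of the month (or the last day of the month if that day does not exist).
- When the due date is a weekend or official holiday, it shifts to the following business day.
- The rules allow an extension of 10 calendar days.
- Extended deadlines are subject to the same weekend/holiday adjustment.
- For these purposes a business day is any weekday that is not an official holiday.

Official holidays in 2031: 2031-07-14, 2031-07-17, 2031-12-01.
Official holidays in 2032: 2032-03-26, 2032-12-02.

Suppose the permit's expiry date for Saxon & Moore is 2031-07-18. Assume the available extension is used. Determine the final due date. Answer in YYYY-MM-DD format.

9 months from 2031-07-18 is 2032-04-18.
2032-04-18 is a Sunday, so it moves to the next business day, 2032-04-19 (Monday).
The 10-calendar-day extension moves the deadline from 2032-04-19 to 2032-04-29.
2032-04-29 (Thursday) is already a business day.
Final deadline: 2032-04-29.

2032-04-29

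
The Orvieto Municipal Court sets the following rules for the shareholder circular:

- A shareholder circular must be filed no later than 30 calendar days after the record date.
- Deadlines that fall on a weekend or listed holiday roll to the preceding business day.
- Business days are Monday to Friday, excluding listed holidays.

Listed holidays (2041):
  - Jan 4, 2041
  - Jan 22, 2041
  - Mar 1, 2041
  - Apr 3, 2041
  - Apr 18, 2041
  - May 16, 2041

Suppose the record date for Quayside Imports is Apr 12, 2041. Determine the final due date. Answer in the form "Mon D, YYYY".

May 10, 2041

30 calendar days after Apr 12, 2041 is May 12, 2041.
May 12, 2041 falls on a Sunday. Rolling to the preceding business day gives May 10, 2041, a Friday.
Deadline: May 10, 2041.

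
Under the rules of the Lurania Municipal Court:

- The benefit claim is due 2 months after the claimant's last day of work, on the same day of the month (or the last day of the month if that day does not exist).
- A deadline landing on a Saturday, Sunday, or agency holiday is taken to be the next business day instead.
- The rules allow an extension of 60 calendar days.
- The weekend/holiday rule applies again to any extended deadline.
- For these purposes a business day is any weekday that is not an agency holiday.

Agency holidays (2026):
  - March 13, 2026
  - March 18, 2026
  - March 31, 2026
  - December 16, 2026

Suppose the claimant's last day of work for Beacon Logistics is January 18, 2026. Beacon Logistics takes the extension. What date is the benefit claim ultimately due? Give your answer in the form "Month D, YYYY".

May 18, 2026

2 months from January 18, 2026 is March 18, 2026.
Because March 18, 2026 is a listed holiday, the deadline becomes March 19, 2026 (Thursday).
The 60-calendar-day extension moves the deadline from March 19, 2026 to May 18, 2026.
Since May 18, 2026 is a Monday and not a holiday, the date is unchanged.
Deadline: May 18, 2026.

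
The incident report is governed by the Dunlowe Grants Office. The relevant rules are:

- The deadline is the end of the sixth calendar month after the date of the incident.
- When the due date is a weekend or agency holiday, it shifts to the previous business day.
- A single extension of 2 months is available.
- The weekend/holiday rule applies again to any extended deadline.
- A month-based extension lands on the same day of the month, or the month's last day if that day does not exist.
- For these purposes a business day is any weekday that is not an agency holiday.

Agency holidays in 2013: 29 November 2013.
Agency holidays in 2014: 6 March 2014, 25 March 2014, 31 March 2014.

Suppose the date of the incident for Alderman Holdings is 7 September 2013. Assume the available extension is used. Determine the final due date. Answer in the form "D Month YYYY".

6 months after 7 September 2013 falls in March 2014; the last day of that month is 31 March 2014.
31 March 2014 falls on a listed holiday. Rolling to the preceding business day gives 28 March 2014, a Friday.
The 2 months extension carries 28 March 2014 to 28 May 2014.
28 May 2014 is a Wednesday and not a listed holiday, so it stands.
The final due date is 28 May 2014.

28 May 2014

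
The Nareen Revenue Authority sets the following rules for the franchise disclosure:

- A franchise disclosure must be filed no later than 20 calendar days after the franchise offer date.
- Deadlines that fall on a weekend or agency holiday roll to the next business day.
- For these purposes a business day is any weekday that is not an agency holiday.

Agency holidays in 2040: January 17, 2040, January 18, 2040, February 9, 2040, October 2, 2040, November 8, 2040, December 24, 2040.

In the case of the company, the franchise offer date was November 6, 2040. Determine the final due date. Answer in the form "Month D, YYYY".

November 26, 2040

Adding 20 calendar days to November 6, 2040 gives November 26, 2040.
November 26, 2040 (Monday) is already a business day.
Final deadline: November 26, 2040.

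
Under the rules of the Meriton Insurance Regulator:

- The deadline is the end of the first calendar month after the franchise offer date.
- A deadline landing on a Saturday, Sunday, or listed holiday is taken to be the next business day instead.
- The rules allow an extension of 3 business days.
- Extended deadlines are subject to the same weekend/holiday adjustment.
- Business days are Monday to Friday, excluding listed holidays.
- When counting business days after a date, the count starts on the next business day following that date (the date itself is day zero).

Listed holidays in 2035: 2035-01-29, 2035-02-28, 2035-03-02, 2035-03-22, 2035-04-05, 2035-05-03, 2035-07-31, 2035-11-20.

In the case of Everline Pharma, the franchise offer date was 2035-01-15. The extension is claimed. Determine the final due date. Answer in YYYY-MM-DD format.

1 month after 2035-01-15 falls in February 2035; the last day of that month is 2035-02-28.
2035-02-28 is a listed holiday, so it moves to the next business day, 2035-03-01 (Thursday).
Applying the 3-business-day extension: 3 business days after 2035-03-01 is 2035-03-07.
2035-03-07 (Wednesday) is already a business day.
Deadline: 2035-03-07.

2035-03-07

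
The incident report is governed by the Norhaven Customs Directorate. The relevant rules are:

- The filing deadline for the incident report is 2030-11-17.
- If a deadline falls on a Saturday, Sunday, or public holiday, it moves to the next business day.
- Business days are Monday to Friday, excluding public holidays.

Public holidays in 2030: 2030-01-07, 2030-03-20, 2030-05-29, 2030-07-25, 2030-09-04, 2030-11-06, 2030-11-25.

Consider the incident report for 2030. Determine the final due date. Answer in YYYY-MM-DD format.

2030-11-18

The statutory due date is 2030-11-17.
Because 2030-11-17 is a Sunday, the deadline becomes 2030-11-18 (Monday).
Final deadline: 2030-11-18.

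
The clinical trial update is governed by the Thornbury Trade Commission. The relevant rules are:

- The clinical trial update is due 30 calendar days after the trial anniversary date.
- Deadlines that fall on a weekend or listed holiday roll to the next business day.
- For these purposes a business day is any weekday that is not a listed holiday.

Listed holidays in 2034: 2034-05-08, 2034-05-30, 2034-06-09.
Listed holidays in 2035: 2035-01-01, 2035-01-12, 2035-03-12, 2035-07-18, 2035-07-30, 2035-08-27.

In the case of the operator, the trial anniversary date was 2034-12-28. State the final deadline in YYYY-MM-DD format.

2035-01-29

Adding 30 calendar days to 2034-12-28 gives 2035-01-27.
Because 2035-01-27 is a Saturday, the deadline becomes 2035-01-29 (Monday).
So the filing is due 2035-01-29.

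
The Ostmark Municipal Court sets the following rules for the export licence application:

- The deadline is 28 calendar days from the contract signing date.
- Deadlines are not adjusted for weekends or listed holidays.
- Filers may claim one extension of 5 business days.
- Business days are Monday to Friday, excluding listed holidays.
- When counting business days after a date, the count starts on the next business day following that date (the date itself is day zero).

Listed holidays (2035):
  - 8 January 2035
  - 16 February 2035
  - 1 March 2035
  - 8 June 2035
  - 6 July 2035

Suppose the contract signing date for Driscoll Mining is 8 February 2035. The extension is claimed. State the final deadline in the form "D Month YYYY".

15 March 2035

From 8 February 2035, 28 calendar days later is 8 March 2035.
No adjustment is made for weekends or holidays, so 8 March 2035 stands.
The 5-business-day extension runs from 8 March 2035 to 15 March 2035.
15 March 2035 falls on a Thursday. The rules make no weekend/holiday allowance, so it remains 15 March 2035.
Deadline: 15 March 2035.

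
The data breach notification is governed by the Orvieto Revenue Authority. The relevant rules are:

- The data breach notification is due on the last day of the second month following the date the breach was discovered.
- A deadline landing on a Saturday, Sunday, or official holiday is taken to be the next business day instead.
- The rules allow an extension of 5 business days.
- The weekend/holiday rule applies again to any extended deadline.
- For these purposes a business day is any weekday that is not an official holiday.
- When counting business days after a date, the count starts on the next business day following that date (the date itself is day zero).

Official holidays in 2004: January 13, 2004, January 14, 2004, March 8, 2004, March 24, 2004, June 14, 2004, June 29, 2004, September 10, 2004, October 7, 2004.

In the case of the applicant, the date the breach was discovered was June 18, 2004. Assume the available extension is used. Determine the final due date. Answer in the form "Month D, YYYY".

September 7, 2004

2 months after June 18, 2004 is August 2004; that month ends on August 31, 2004.
August 31, 2004 is a Tuesday and not a listed holiday, so it stands.
The 5-business-day extension runs from August 31, 2004 to September 7, 2004.
September 7, 2004 is a Tuesday and not a listed holiday, so it stands.
Deadline: September 7, 2004.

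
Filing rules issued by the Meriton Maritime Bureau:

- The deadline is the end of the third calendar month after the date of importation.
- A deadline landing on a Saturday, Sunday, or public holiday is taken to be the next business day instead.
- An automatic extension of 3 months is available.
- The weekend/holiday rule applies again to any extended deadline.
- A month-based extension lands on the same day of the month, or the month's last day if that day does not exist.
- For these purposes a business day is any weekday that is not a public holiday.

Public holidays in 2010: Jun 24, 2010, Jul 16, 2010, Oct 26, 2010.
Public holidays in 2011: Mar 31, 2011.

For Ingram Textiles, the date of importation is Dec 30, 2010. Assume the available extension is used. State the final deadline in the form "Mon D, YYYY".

3 months after Dec 30, 2010 falls in March 2011; the last day of that month is Mar 31, 2011.
Because Mar 31, 2011 is a listed holiday, the deadline becomes Apr 1, 2011 (Friday).
The 3 months extension carries Apr 1, 2011 to Jul 1, 2011.
Since Jul 1, 2011 is a Friday and not a holiday, the date is unchanged.
Final deadline: Jul 1, 2011.

Jul 1, 2011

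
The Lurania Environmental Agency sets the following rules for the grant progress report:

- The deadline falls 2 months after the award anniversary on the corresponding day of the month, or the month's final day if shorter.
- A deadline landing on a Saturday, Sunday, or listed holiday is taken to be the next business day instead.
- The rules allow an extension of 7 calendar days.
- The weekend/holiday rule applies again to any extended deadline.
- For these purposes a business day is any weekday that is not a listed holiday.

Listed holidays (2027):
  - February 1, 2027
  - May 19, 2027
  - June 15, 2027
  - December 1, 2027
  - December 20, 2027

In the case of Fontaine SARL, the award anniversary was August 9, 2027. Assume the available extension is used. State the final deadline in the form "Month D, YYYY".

2 months from August 9, 2027 is October 9, 2027.
October 9, 2027 is a Saturday; the next business day is October 11, 2027 (Monday).
Applying the 7-calendar-day extension: October 11, 2027 + 7 days = October 18, 2027.
October 18, 2027 is a Monday and not a listed holiday, so it stands.
The final due date is October 18, 2027.

October 18, 2027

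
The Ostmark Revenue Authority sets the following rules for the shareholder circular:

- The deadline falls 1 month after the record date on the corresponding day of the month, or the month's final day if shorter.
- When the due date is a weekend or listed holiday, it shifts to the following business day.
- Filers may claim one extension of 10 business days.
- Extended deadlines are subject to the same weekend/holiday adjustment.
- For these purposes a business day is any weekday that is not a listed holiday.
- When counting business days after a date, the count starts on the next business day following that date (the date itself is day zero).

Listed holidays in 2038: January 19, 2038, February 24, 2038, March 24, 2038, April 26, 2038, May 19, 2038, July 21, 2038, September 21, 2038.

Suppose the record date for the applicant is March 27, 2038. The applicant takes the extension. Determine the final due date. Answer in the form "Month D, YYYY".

Moving 1 month forward from March 27, 2038 on the corresponding day gives April 27, 2038.
April 27, 2038 (Tuesday) is already a business day.
Counting 10 further business days from April 27, 2038 reaches May 11, 2038.
May 11, 2038 (Tuesday) is already a business day.
Final deadline: May 11, 2038.

May 11, 2038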